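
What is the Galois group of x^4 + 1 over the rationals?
V_4 (also written V4)

The polynomial is an irreducible quartic over Q and its discriminant is 256 = 16^2, a perfect square, so the Galois group is contained in A_4. The resolvent cubic y^3 - 4*y splits completely over Q, which gives the Klein four-group V_4.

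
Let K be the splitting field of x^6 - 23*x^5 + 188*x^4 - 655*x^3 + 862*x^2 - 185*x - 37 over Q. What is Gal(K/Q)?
S_3

The polynomial f is an irreducible sextic over Q, so G = Gal(f/Q) is one of the 16 transitive subgroups 6T1, ..., 6T16 of S_6. The discriminant of f is 2185134456370000, which is not a perfect square, so G is not contained in A_6. The transitive groups of degree 6 not contained in A_6 are: C_6 (6T1, order 6), S_3 (6T2, order 6), D_6 (6T3, order 12), C_3 x S_3 (6T5, order 18), A_4 x C_2 (6T6, order 24), S_4 (6T8, order 24), S_3 x S_3 (6T9, order 36), S_4 x C_2 (6T11, order 48), (S_3 x S_3) : C_2 (6T13, order 72), PGL(2,5) (6T14, order 120), S_6 (6T16, order 720). By Dedekind's theorem, for a prime p not dividing disc(f) the degrees of the irreducible factors of f mod p form the cycle type of an element of G. Factoring f modulo the 23 such primes p <= 107 (skipping 2, 5, 31, 37, 67, which divide the discriminant), each new pattern first appears at: mod 3: f = (x^3 + 2x + 1)(x^3 + x^2 + 2), pattern 3+3; mod 13: f = (x^2 + 2x + 12)(x^2 + 5x + 1)(x^2 + 9x + 11), pattern 2+2+2; mod 107: f = (x + 7)(x + 17)(x + 45)(x + 68)(x + 80)(x + 81), pattern 1+1+1+1+1+1. No other pattern occurs in this range, so the set of observed cycle types is {3+3, 2+2+2, 1+1+1+1+1+1}. The candidates containing elements of all these cycle types are C_6 (6T1) of order 6, S_3 (6T2) of order 6, D_6 (6T3) of order 12, C_3 x S_3 (6T5) of order 18, A_4 x C_2 (6T6) of order 24, S_4 (6T8) of order 24, S_3 x S_3 (6T9) of order 36, S_4 x C_2 (6T11) of order 48, (S_3 x S_3) : C_2 (6T13) of order 72, PGL(2,5) (6T14) of order 120, S_6 (6T16) of order 720; the others are excluded. The observed types are precisely the cycle types that occur in S_3 (6T2). Each of the other remaining candidates has further cycle types, and by the Chebotarev density theorem the matching factorization patterns would occur for a proportion of primes equal to their share of the group: C_6 (6T1) additionally contains elements of type 6 (2 of its 6 elements, about 33% of primes); D_6 (6T3) additionally contains elements of type 6, 2+2+1+1 (5 of its 12 elements, about 42% of primes); C_3 x S_3 (6T5) additionally contains elements of type 6, 3+1+1+1 (10 of its 18 elements, about 56% of primes); A_4 x C_2 (6T6) additionally contains elements of type 6, 2+2+1+1, 2+1+1+1+1 (14 of its 24 elements, about 58% of primes); S_4 (6T8) additionally contains elements of type 4+1+1, 2+2+1+1 (9 of its 24 elements, about 38% of primes); S_3 x S_3 (6T9) additionally contains elements of type 6, 3+1+1+1, 2+2+1+1 (25 of its 36 elements, about 69% of primes); S_4 x C_2 (6T11) additionally contains elements of type 6, 4+2, 4+1+1, 2+2+1+1, 2+1+1+1+1 (32 of its 48 elements, about 67% of primes); (S_3 x S_3) : C_2 (6T13) additionally contains elements of type 6, 4+2, 3+2+1, 3+1+1+1, 2+2+1+1, 2+1+1+1+1 (61 of its 72 elements, about 85% of primes); PGL(2,5) (6T14) additionally contains elements of type 6, 5+1, 4+1+1, 2+2+1+1 (89 of its 120 elements, about 74% of primes); S_6 (6T16) additionally contains elements of type 6, 5+1, 4+2, 4+1+1, 3+2+1, 3+1+1+1, 2+2+1+1, 2+1+1+1+1 (664 of its 720 elements, about 92% of primes). None of the 23 primes tested shows any such pattern (for each of these groups the chance of that is below 10^-4), which rules them out. Hence G = S_3 (6T2), of order 6.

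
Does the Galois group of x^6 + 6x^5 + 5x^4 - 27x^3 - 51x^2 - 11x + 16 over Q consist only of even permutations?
Yes

The polynomial is irreducible of degree 6 over Q. Its discriminant is 30991489 = 5567^2, a perfect square. A Galois group lies in the alternating group exactly when the discriminant is a square in Q, so the Galois group (PSL(2,5)) is contained in A_6.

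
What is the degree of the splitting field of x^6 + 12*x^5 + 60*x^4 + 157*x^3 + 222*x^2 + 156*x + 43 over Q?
18

The degree of the splitting field over Q equals the order of the Galois group, so first determine the group. The polynomial f is an irreducible sextic over Q, so G = Gal(f/Q) is one of the 16 transitive subgroups 6T1, ..., 6T16 of S_6. The discriminant of f is -177147, which is not a perfect square, so G is not contained in A_6. The transitive groups of degree 6 not contained in A_6 are: C_6 (6T1, order 6), S_3 (6T2, order 6), D_6 (6T3, order 12), C_3 x S_3 (6T5, order 18), A_4 x C_2 (6T6, order 24), S_4 (6T8, order 24), S_3 x S_3 (6T9, order 36), S_4 x C_2 (6T11, order 48), (S_3 x S_3) : C_2 (6T13, order 72), PGL(2,5) (6T14, order 120), S_6 (6T16, order 720). By Dedekind's theorem, for a prime p not dividing disc(f) the degrees of the irreducible factors of f mod p form the cycle type of an element of G. Factoring f modulo the 33 such primes p <= 139 (skipping 3, which divides the discriminant), each new pattern first appears at: mod 2: f = (x^6 + x^3 + 1), pattern 6; mod 7: f = (x + 3)(x + 4)(x + 6)(x^3 + 6x^2 + 5x + 4), pattern 3+1+1+1; mod 17: f = (x^2 + 5x + 13)(x^2 + 8x + 2)(x^2 + 16x + 1), pattern 2+2+2; mod 19: f = (x^3 + 6x^2 + 12x + 14)(x^3 + 6x^2 + 12x + 18), pattern 3+3; mod 73: f = (x + 15)(x + 23)(x + 24)(x + 31)(x + 32)(x + 33), pattern 1+1+1+1+1+1. No other pattern occurs in this range, so the set of observed cycle types is {6, 3+1+1+1, 2+2+2, 3+3, 1+1+1+1+1+1}. The candidates containing elements of all these cycle types are C_3 x S_3 (6T5) of order 18, S_3 x S_3 (6T9) of order 36, (S_3 x S_3) : C_2 (6T13) of order 72, S_6 (6T16) of order 720; the others are excluded. The observed types are precisely the cycle types that occur in C_3 x S_3 (6T5). Each of the other remaining candidates has further cycle types, and by the Chebotarev density theorem the matching factorization patterns would occur for a proportion of primes equal to their share of the group: S_3 x S_3 (6T9) additionally contains elements of type 2+2+1+1 (9 of its 36 elements, about 25% of primes); (S_3 x S_3) : C_2 (6T13) additionally contains elements of type 4+2, 3+2+1, 2+2+1+1, 2+1+1+1+1 (45 of its 72 elements, about 62% of primes); S_6 (6T16) additionally contains elements of type 5+1, 4+2, 4+1+1, 3+2+1, 2+2+1+1, 2+1+1+1+1 (504 of its 720 elements, about 70% of primes). None of the 33 primes tested shows any such pattern (for each of these groups the chance of that is below 10^-4), which rules them out. Hence G = C_3 x S_3 (6T5), of order 18. The Galois group C_3 x S_3 (6T5) has order 18, so the splitting field has degree 18 over Q.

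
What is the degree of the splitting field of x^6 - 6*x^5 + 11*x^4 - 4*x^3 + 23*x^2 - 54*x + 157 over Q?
The degree of the splitting field over Q equals the order of the Galois group, so first determine the group. The polynomial f is an irreducible sextic over Q, so G = Gal(f/Q) is one of the 16 transitive subgroups 6T1, ..., 6T16 of S_6. The discriminant of f is -5497558138880000, which is not a perfect square, so G is not contained in A_6. The transitive groups of degree 6 not contained in A_6 are: C_6 (6T1, order 6), S_3 (6T2, order 6), D_6 (6T3, order 12), C_3 x S_3 (6T5, order 18), A_4 x C_2 (6T6, order 24), S_4 (6T8, order 24), S_3 x S_3 (6T9, order 36), S_4 x C_2 (6T11, order 48), (S_3 x S_3) : C_2 (6T13, order 72), PGL(2,5) (6T14, order 120), S_6 (6T16, order 720). By Dedekind's theorem, for a prime p not dividing disc(f) the degrees of the irreducible factors of f mod p form the cycle type of an element of G. Factoring f modulo the 22 such primes p <= 89 (skipping 2, 5, which divide the discriminant), each new pattern first appears at: mod 3: f = (x^3 + x^2 + x + 2)(x^3 + 2x^2 + 2x + 2), pattern 3+3; mod 7: f = (x^2 + 2)(x^2 + 3x + 6)(x^2 + 5x + 2), pattern 2+2+2; mod 13: f = (x + 4)(x + 7)(x^4 + 9x^3 + x^2 + 6x + 7), pattern 4+1+1; mod 43: f = (x + 18)(x + 23)(x^2 + 41x + 17)(x^2 + 41x + 41), pattern 2+2+1+1. No other pattern occurs in this range, so the set of observed cycle types is {3+3, 2+2+2, 4+1+1, 2+2+1+1}. The candidates containing elements of all these cycle types are S_4 (6T8) of order 24, S_4 x C_2 (6T11) of order 48, PGL(2,5) (6T14) of order 120, S_6 (6T16) of order 720; the others are excluded. The observed types are precisely the cycle types that occur in S_4 (6T8) (apart from the identity). Each of the other remaining candidates has further cycle types, and by the Chebotarev density theorem the matching factorization patterns would occur for a proportion of primes equal to their share of the group: S_4 x C_2 (6T11) additionally contains elements of type 6, 4+2, 2+1+1+1+1 (17 of its 48 elements, about 35% of primes); PGL(2,5) (6T14) additionally contains elements of type 6, 5+1 (44 of its 120 elements, about 37% of primes); S_6 (6T16) additionally contains elements of type 6, 5+1, 4+2, 3+2+1, 3+1+1+1, 2+1+1+1+1 (529 of its 720 elements, about 73% of primes). None of the 22 primes tested shows any such pattern (for each of these groups the chance of that is below 10^-4), which rules them out. Hence G = S_4 (6T8), of order 24. The Galois group S_4 (6T8) has order 24, so the splitting field has degree 24 over Q.

24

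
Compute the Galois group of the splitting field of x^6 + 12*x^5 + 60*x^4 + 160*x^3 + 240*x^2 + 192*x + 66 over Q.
The polynomial f is an irreducible sextic over Q, so G = Gal(f/Q) is one of the 16 transitive subgroups 6T1, ..., 6T16 of S_6. The discriminant of f is -1492992, which is not a perfect square, so G is not contained in A_6. The transitive groups of degree 6 not contained in A_6 are: C_6 (6T1, order 6), S_3 (6T2, order 6), D_6 (6T3, order 12), C_3 x S_3 (6T5, order 18), A_4 x C_2 (6T6, order 24), S_4 (6T8, order 24), S_3 x S_3 (6T9, order 36), S_4 x C_2 (6T11, order 48), (S_3 x S_3) : C_2 (6T13, order 72), PGL(2,5) (6T14, order 120), S_6 (6T16, order 720). By Dedekind's theorem, for a prime p not dividing disc(f) the degrees of the irreducible factors of f mod p form the cycle type of an element of G. Factoring f modulo the 79 such primes p <= 419 (skipping 2, 3, which divide the discriminant), each new pattern first appears at: mod 5: f = (x^2 + x + 1)(x^2 + 2x + 3)(x^2 + 4x + 2), pattern 2+2+2; mod 7: f = (x^6 + 5x^5 + 4x^4 + 6x^3 + 2x^2 + 3x + 3), pattern 6; mod 11: f = (x)(x + 4)(x^2 + 2x + 4)(x^2 + 6x + 1), pattern 2+2+1+1; mod 19: f = (x^3 + 6x^2 + 12x + 2)(x^3 + 6x^2 + 12x + 14), pattern 3+3; mod 43: f = (x + 5)(x + 20)(x + 23)(x + 24)(x + 27)(x + 42), pattern 1+1+1+1+1+1. No other pattern occurs in this range, so the set of observed cycle types is {2+2+2, 6, 2+2+1+1, 3+3, 1+1+1+1+1+1}. The candidates containing elements of all these cycle types are D_6 (6T3) of order 12, A_4 x C_2 (6T6) of order 24, S_3 x S_3 (6T9) of order 36, S_4 x C_2 (6T11) of order 48, (S_3 x S_3) : C_2 (6T13) of order 72, PGL(2,5) (6T14) of order 120, S_6 (6T16) of order 720; the others are excluded. The observed types are precisely the cycle types that occur in D_6 (6T3). Each of the other remaining candidates has further cycle types, and by the Chebotarev density theorem the matching factorization patterns would occur for a proportion of primes equal to their share of the group: A_4 x C_2 (6T6) additionally contains elements of type 2+1+1+1+1 (3 of its 24 elements, about 12% of primes); S_3 x S_3 (6T9) additionally contains elements of type 3+1+1+1 (4 of its 36 elements, about 11% of primes); S_4 x C_2 (6T11) additionally contains elements of type 4+2, 4+1+1, 2+1+1+1+1 (15 of its 48 elements, about 31% of primes); (S_3 x S_3) : C_2 (6T13) additionally contains elements of type 4+2, 3+2+1, 3+1+1+1, 2+1+1+1+1 (40 of its 72 elements, about 56% of primes); PGL(2,5) (6T14) additionally contains elements of type 5+1, 4+1+1 (54 of its 120 elements, about 45% of primes); S_6 (6T16) additionally contains elements of type 5+1, 4+2, 4+1+1, 3+2+1, 3+1+1+1, 2+1+1+1+1 (499 of its 720 elements, about 69% of primes). None of the 79 primes tested shows any such pattern (for each of these groups the chance of that is below 10^-4), which rules them out. Hence G = D_6 (6T3), of order 12.

D_6 (also written D6)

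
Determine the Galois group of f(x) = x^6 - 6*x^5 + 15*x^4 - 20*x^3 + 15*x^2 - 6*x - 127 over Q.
The polynomial f is an irreducible sextic over Q, so G = Gal(f/Q) is one of the 16 transitive subgroups 6T1, ..., 6T16 of S_6. The discriminant of f is 1603087953297408, which is not a perfect square, so G is not contained in A_6. The transitive groups of degree 6 not contained in A_6 are: C_6 (6T1, order 6), S_3 (6T2, order 6), D_6 (6T3, order 12), C_3 x S_3 (6T5, order 18), A_4 x C_2 (6T6, order 24), S_4 (6T8, order 24), S_3 x S_3 (6T9, order 36), S_4 x C_2 (6T11, order 48), (S_3 x S_3) : C_2 (6T13, order 72), PGL(2,5) (6T14, order 120), S_6 (6T16, order 720). By Dedekind's theorem, for a prime p not dividing disc(f) the degrees of the irreducible factors of f mod p form the cycle type of an element of G. Factoring f modulo the 79 such primes p <= 419 (skipping 2, 3, which divide the discriminant), each new pattern first appears at: mod 5: f = (x^2 + 2)(x^2 + x + 1)(x^2 + 3x + 4), pattern 2+2+2; mod 7: f = (x^3 + 4x^2 + 3x + 2)(x^3 + 4x^2 + 3x + 3), pattern 3+3; mod 13: f = (x^6 + 7x^5 + 2x^4 + 6x^3 + 2x^2 + 7x + 3), pattern 6; mod 17: f = (x + 6)(x + 9)(x^2 + 5x + 9)(x^2 + 8x + 6), pattern 2+2+1+1; mod 31: f = (x + 3)(x + 6)(x + 10)(x + 19)(x + 23)(x + 26), pattern 1+1+1+1+1+1. No other pattern occurs in this range, so the set of observed cycle types is {2+2+2, 3+3, 6, 2+2+1+1, 1+1+1+1+1+1}. The candidates containing elements of all these cycle types are D_6 (6T3) of order 12, A_4 x C_2 (6T6) of order 24, S_3 x S_3 (6T9) of order 36, S_4 x C_2 (6T11) of order 48, (S_3 x S_3) : C_2 (6T13) of order 72, PGL(2,5) (6T14) of order 120, S_6 (6T16) of order 720; the others are excluded. The observed types are precisely the cycle types that occur in D_6 (6T3). Each of the other remaining candidates has further cycle types, and by the Chebotarev density theorem the matching factorization patterns would occur for a proportion of primes equal to their share of the group: A_4 x C_2 (6T6) additionally contains elements of type 2+1+1+1+1 (3 of its 24 elements, about 12% of primes); S_3 x S_3 (6T9) additionally contains elements of type 3+1+1+1 (4 of its 36 elements, about 11% of primes); S_4 x C_2 (6T11) additionally contains elements of type 4+2, 4+1+1, 2+1+1+1+1 (15 of its 48 elements, about 31% of primes); (S_3 x S_3) : C_2 (6T13) additionally contains elements of type 4+2, 3+2+1, 3+1+1+1, 2+1+1+1+1 (40 of its 72 elements, about 56% of primes); PGL(2,5) (6T14) additionally contains elements of type 5+1, 4+1+1 (54 of its 120 elements, about 45% of primes); S_6 (6T16) additionally contains elements of type 5+1, 4+2, 4+1+1, 3+2+1, 3+1+1+1, 2+1+1+1+1 (499 of its 720 elements, about 69% of primes). None of the 79 primes tested shows any such pattern (for each of these groups the chance of that is below 10^-4), which rules them out. Hence G = D_6 (6T3), of order 12.

D_6, the dihedral group of order 12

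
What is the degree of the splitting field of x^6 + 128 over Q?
The degree of the splitting field over Q equals the order of the Galois group, so first determine the group. The polynomial f is an irreducible sextic over Q, so G = Gal(f/Q) is one of the 16 transitive subgroups 6T1, ..., 6T16 of S_6. The discriminant of f is -1603087953297408, which is not a perfect square, so G is not contained in A_6. The transitive groups of degree 6 not contained in A_6 are: C_6 (6T1, order 6), S_3 (6T2, order 6), D_6 (6T3, order 12), C_3 x S_3 (6T5, order 18), A_4 x C_2 (6T6, order 24), S_4 (6T8, order 24), S_3 x S_3 (6T9, order 36), S_4 x C_2 (6T11, order 48), (S_3 x S_3) : C_2 (6T13, order 72), PGL(2,5) (6T14, order 120), S_6 (6T16, order 720). By Dedekind's theorem, for a prime p not dividing disc(f) the degrees of the irreducible factors of f mod p form the cycle type of an element of G. Factoring f modulo the 79 such primes p <= 419 (skipping 2, 3, which divide the discriminant), each new pattern first appears at: mod 5: f = (x^2 + 2)(x^2 + x + 2)(x^2 + 4x + 2), pattern 2+2+2; mod 7: f = (x^6 + 2), pattern 6; mod 11: f = (x + 4)(x + 7)(x^2 + 4x + 5)(x^2 + 7x + 5), pattern 2+2+1+1; mod 19: f = (x^3 + 9)(x^3 + 10), pattern 3+3; mod 43: f = (x + 1)(x + 6)(x + 7)(x + 36)(x + 37)(x + 42), pattern 1+1+1+1+1+1. No other pattern occurs in this range, so the set of observed cycle types is {2+2+2, 6, 2+2+1+1, 3+3, 1+1+1+1+1+1}. The candidates containing elements of all these cycle types are D_6 (6T3) of order 12, A_4 x C_2 (6T6) of order 24, S_3 x S_3 (6T9) of order 36, S_4 x C_2 (6T11) of order 48, (S_3 x S_3) : C_2 (6T13) of order 72, PGL(2,5) (6T14) of order 120, S_6 (6T16) of order 720; the others are excluded. The observed types are precisely the cycle types that occur in D_6 (6T3). Each of the other remaining candidates has further cycle types, and by the Chebotarev density theorem the matching factorization patterns would occur for a proportion of primes equal to their share of the group: A_4 x C_2 (6T6) additionally contains elements of type 2+1+1+1+1 (3 of its 24 elements, about 12% of primes); S_3 x S_3 (6T9) additionally contains elements of type 3+1+1+1 (4 of its 36 elements, about 11% of primes); S_4 x C_2 (6T11) additionally contains elements of type 4+2, 4+1+1, 2+1+1+1+1 (15 of its 48 elements, about 31% of primes); (S_3 x S_3) : C_2 (6T13) additionally contains elements of type 4+2, 3+2+1, 3+1+1+1, 2+1+1+1+1 (40 of its 72 elements, about 56% of primes); PGL(2,5) (6T14) additionally contains elements of type 5+1, 4+1+1 (54 of its 120 elements, about 45% of primes); S_6 (6T16) additionally contains elements of type 5+1, 4+2, 4+1+1, 3+2+1, 3+1+1+1, 2+1+1+1+1 (499 of its 720 elements, about 69% of primes). None of the 79 primes tested shows any such pattern (for each of these groups the chance of that is below 10^-4), which rules them out. Hence G = D_6 (6T3), of order 12. The Galois group D_6 (6T3) has order 12, so the splitting field has degree 12 over Q.

12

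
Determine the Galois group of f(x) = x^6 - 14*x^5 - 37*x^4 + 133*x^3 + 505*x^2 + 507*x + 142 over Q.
The polynomial f is an irreducible sextic over Q, so G = Gal(f/Q) is one of the 16 transitive subgroups 6T1, ..., 6T16 of S_6. The discriminant of f is 30991489 = 5567^2, a perfect square, so G is contained in A_6. The transitive groups of degree 6 contained in A_6 are: A_4 (6T4, order 12), S_4 (6T7, order 24), (C_3 x C_3) : C_4 (6T10, order 36), PSL(2,5) (6T12, order 60), A_6 (6T15, order 360). By Dedekind's theorem, for a prime p not dividing disc(f) the degrees of the irreducible factors of f mod p form the cycle type of an element of G. Factoring f modulo the 21 such primes p <= 79 (skipping 19, which divides the discriminant), each new pattern first appears at: mod 2: f = (x)(x^5 + x^3 + x^2 + x + 1), pattern 5+1; mod 7: f = (x^3 + 3x^2 + 3x + 5)(x^3 + 4x^2 + 4x + 6), pattern 3+3; mod 61: f = (x + 48)(x + 54)(x^2 + 7x + 25)(x^2 + 60x + 35), pattern 2+2+1+1. No other pattern occurs in this range, so the set of observed cycle types is {5+1, 3+3, 2+2+1+1}. The candidates containing elements of all these cycle types are PSL(2,5) (6T12) of order 60, A_6 (6T15) of order 360; the others are excluded. The observed types are precisely the cycle types that occur in PSL(2,5) (6T12) (apart from the identity). Each of the other remaining candidates has further cycle types, and by the Chebotarev density theorem the matching factorization patterns would occur for a proportion of primes equal to their share of the group: A_6 (6T15) additionally contains elements of type 4+2, 3+1+1+1 (130 of its 360 elements, about 36% of primes). None of the 21 primes tested shows any such pattern (for each of these groups the chance of that is below 10^-4), which rules them out. Hence G = PSL(2,5) (6T12), of order 60.

PSL(2,5) (order 60)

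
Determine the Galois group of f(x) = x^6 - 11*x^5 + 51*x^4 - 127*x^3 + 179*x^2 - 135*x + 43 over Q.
C_6 (order 6)

The polynomial f is an irreducible sextic over Q, so G = Gal(f/Q) is one of the 16 transitive subgroups 6T1, ..., 6T16 of S_6. The discriminant of f is -16807, which is not a perfect square, so G is not contained in A_6. The transitive groups of degree 6 not contained in A_6 are: C_6 (6T1, order 6), S_3 (6T2, order 6), D_6 (6T3, order 12), C_3 x S_3 (6T5, order 18), A_4 x C_2 (6T6, order 24), S_4 (6T8, order 24), S_3 x S_3 (6T9, order 36), S_4 x C_2 (6T11, order 48), (S_3 x S_3) : C_2 (6T13, order 72), PGL(2,5) (6T14, order 120), S_6 (6T16, order 720). By Dedekind's theorem, for a prime p not dividing disc(f) the degrees of the irreducible factors of f mod p form the cycle type of an element of G. Factoring f modulo the 37 such primes p <= 163 (skipping 7, which divides the discriminant), each new pattern first appears at: mod 2: f = (x^3 + x + 1)(x^3 + x^2 + 1), pattern 3+3; mod 3: f = (x^6 + x^5 + 2x^3 + 2x^2 + 1), pattern 6; mod 13: f = (x^2 + x + 8)(x^2 + 2x + 6)(x^2 + 12x + 12), pattern 2+2+2; mod 29: f = (x + 2)(x + 3)(x + 4)(x + 7)(x + 11)(x + 20), pattern 1+1+1+1+1+1. No other pattern occurs in this range, so the set of observed cycle types is {3+3, 6, 2+2+2, 1+1+1+1+1+1}. The candidates containing elements of all these cycle types are C_6 (6T1) of order 6, D_6 (6T3) of order 12, C_3 x S_3 (6T5) of order 18, A_4 x C_2 (6T6) of order 24, S_3 x S_3 (6T9) of order 36, S_4 x C_2 (6T11) of order 48, (S_3 x S_3) : C_2 (6T13) of order 72, PGL(2,5) (6T14) of order 120, S_6 (6T16) of order 720; the others are excluded. The observed types are precisely the cycle types that occur in C_6 (6T1). Each of the other remaining candidates has further cycle types, and by the Chebotarev density theorem the matching factorization patterns would occur for a proportion of primes equal to their share of the group: D_6 (6T3) additionally contains elements of type 2+2+1+1 (3 of its 12 elements, about 25% of primes); C_3 x S_3 (6T5) additionally contains elements of type 3+1+1+1 (4 of its 18 elements, about 22% of primes); A_4 x C_2 (6T6) additionally contains elements of type 2+2+1+1, 2+1+1+1+1 (6 of its 24 elements, about 25% of primes); S_3 x S_3 (6T9) additionally contains elements of type 3+1+1+1, 2+2+1+1 (13 of its 36 elements, about 36% of primes); S_4 x C_2 (6T11) additionally contains elements of type 4+2, 4+1+1, 2+2+1+1, 2+1+1+1+1 (24 of its 48 elements, about 50% of primes); (S_3 x S_3) : C_2 (6T13) additionally contains elements of type 4+2, 3+2+1, 3+1+1+1, 2+2+1+1, 2+1+1+1+1 (49 of its 72 elements, about 68% of primes); PGL(2,5) (6T14) additionally contains elements of type 5+1, 4+1+1, 2+2+1+1 (69 of its 120 elements, about 58% of primes); S_6 (6T16) additionally contains elements of type 5+1, 4+2, 4+1+1, 3+2+1, 3+1+1+1, 2+2+1+1, 2+1+1+1+1 (544 of its 720 elements, about 76% of primes). None of the 37 primes tested shows any such pattern (for each of these groups the chance of that is below 10^-4), which rules them out. Hence G = C_6 (6T1), of order 6.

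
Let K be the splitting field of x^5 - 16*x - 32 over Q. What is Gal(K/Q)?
The polynomial f is an irreducible quintic over Q, so G = Gal(f/Q) is a transitive subgroup of S_5: one of C_5 (5T1, order 5), D_5 (5T2, order 10), F_20 (5T3, order 20), A_5 (5T4, order 60) or S_5 (5T5, order 120). The discriminant of f is 3008364544, which is not a perfect square, so G is not contained in A_5. The transitive groups of degree 5 not contained in A_5 are: F_20 (5T3, order 20), S_5 (5T5, order 120). By Dedekind's theorem, for a prime p not dividing disc(f) the degrees of the irreducible factors of f mod p form the cycle type of an element of G. Factoring f modulo the 3 such primes p <= 7 (skipping 2, which divides the discriminant), each new pattern first appears at: mod 3: f = (x^5 + 2x + 1), pattern 5; mod 7: f = (x^2 + 5x + 5)(x^3 + 2x^2 + 6x + 2), pattern 3+2. No other pattern occurs in this range, so the set of observed cycle types is {5, 3+2}. Among the candidates above, the only group containing elements of all these cycle types is S_5 (5T5) — F_20 (5T3) lacks at least one of them. Hence G = S_5 (5T5), of order 120.

S_5 (also written S5)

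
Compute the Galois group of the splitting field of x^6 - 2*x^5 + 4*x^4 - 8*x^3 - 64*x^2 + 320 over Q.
The polynomial f is an irreducible sextic over Q, so G = Gal(f/Q) is one of the 16 transitive subgroups 6T1, ..., 6T16 of S_6. The discriminant of f is 564385546240000 = 23756800^2, a perfect square, so G is contained in A_6. The transitive groups of degree 6 contained in A_6 are: A_4 (6T4, order 12), S_4 (6T7, order 24), (C_3 x C_3) : C_4 (6T10, order 36), PSL(2,5) (6T12, order 60), A_6 (6T15, order 360). By Dedekind's theorem, for a prime p not dividing disc(f) the degrees of the irreducible factors of f mod p form the cycle type of an element of G. Factoring f modulo the 19 such primes p <= 79 (skipping 2, 5, 29, which divide the discriminant), each new pattern first appears at: mod 3: f = (x^2 + 1)(x^4 + x^3 + 2), pattern 4+2; mod 11: f = (x^3 + 3x^2 + 10x + 7)(x^3 + 6x^2 + 9x + 8), pattern 3+3; mod 19: f = (x + 14)(x + 16)(x^2 + 11x + 1)(x^2 + 14x + 15), pattern 2+2+1+1; mod 61: f = (x + 5)(x + 38)(x + 52)(x^3 + 25x^2 + 22x + 23), pattern 3+1+1+1. No other pattern occurs in this range, so the set of observed cycle types is {4+2, 3+3, 2+2+1+1, 3+1+1+1}. The candidates containing elements of all these cycle types are (C_3 x C_3) : C_4 (6T10) of order 36, A_6 (6T15) of order 360; the others are excluded. The observed types are precisely the cycle types that occur in (C_3 x C_3) : C_4 (6T10) (apart from the identity). Each of the other remaining candidates has further cycle types, and by the Chebotarev density theorem the matching factorization patterns would occur for a proportion of primes equal to their share of the group: A_6 (6T15) additionally contains elements of type 5+1 (144 of its 360 elements, about 40% of primes). None of the 19 primes tested shows any such pattern (for each of these groups the chance of that is below 10^-4), which rules them out. Hence G = (C_3 x C_3) : C_4 (6T10), of order 36.

(C_3 x C_3) : C_4 (order 36)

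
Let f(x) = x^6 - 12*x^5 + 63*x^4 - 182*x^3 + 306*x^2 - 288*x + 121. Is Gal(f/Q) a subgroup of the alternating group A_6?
No

The polynomial is irreducible of degree 6 over Q. Its discriminant is -16003008, which is not a perfect square. A Galois group lies in the alternating group exactly when the discriminant is a square in Q, so the Galois group (PGL(2,5)) is not contained in A_6.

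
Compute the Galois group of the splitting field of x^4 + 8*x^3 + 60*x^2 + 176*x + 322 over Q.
The polynomial is an irreducible quartic over Q and its discriminant is 1088391168, which is not a perfect square, so the Galois group is not contained in A_4. The resolvent cubic y^3 - 60*y^2 + 120*y + 25696 has exactly one rational root, so the Galois group is C_4 or D_4. The quartic becomes reducible over Q(sqrt(disc)), so the group is C_4.

C_4, the cyclic group of order 4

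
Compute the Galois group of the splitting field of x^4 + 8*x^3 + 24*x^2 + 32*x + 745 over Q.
4T2: V_4

The polynomial is an irreducible quartic over Q and its discriminant is 99179645184 = 314928^2, a perfect square, so the Galois group is contained in A_4. The resolvent cubic y^3 - 24*y^2 - 2724*y + 22816 splits completely over Q, which gives the Klein four-group V_4.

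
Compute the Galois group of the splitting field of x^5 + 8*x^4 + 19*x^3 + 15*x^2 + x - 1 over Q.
The polynomial f is an irreducible quintic over Q, so G = Gal(f/Q) is a transitive subgroup of S_5: one of C_5 (5T1, order 5), D_5 (5T2, order 10), F_20 (5T3, order 20), A_5 (5T4, order 60) or S_5 (5T5, order 120). The discriminant of f is 14641 = 121^2, a perfect square, so G is contained in A_5. The transitive groups of degree 5 contained in A_5 are: C_5 (5T1, order 5), D_5 (5T2, order 10), A_5 (5T4, order 60). By Dedekind's theorem, for a prime p not dividing disc(f) the degrees of the irreducible factors of f mod p form the cycle type of an element of G. Factoring f modulo the 14 such primes p <= 47 (skipping 11, which divides the discriminant), each new pattern first appears at: mod 2: f = (x^5 + x^3 + x^2 + x + 1), pattern 5; mod 23: f = (x + 3)(x + 17)(x + 18)(x + 19)(x + 20), pattern 1+1+1+1+1. No other pattern occurs in this range, so the set of observed cycle types is {5, 1+1+1+1+1}. The candidates containing elements of all these cycle types are C_5 (5T1) of order 5, D_5 (5T2) of order 10, A_5 (5T4) of order 60; the others are excluded. The observed types are precisely the cycle types that occur in C_5 (5T1). Each of the other remaining candidates has further cycle types, and by the Chebotarev density theorem the matching factorization patterns would occur for a proportion of primes equal to their share of the group: D_5 (5T2) additionally contains elements of type 2+2+1 (5 of its 10 elements, about 50% of primes); A_5 (5T4) additionally contains elements of type 3+1+1, 2+2+1 (35 of its 60 elements, about 58% of primes). None of the 14 primes tested shows any such pattern (for each of these groups the chance of that is below 10^-4), which rules them out. Hence G = C_5 (5T1), of order 5.

C_5, the cyclic group of order 5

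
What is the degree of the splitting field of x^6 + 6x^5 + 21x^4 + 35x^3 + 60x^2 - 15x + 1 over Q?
6

The degree of the splitting field over Q equals the order of the Galois group, so first determine the group. The polynomial f is an irreducible sextic over Q, so G = Gal(f/Q) is one of the 16 transitive subgroups 6T1, ..., 6T16 of S_6. The discriminant of f is -1691782213203, which is not a perfect square, so G is not contained in A_6. The transitive groups of degree 6 not contained in A_6 are: C_6 (6T1, order 6), S_3 (6T2, order 6), D_6 (6T3, order 12), C_3 x S_3 (6T5, order 18), A_4 x C_2 (6T6, order 24), S_4 (6T8, order 24), S_3 x S_3 (6T9, order 36), S_4 x C_2 (6T11, order 48), (S_3 x S_3) : C_2 (6T13, order 72), PGL(2,5) (6T14, order 120), S_6 (6T16, order 720). By Dedekind's theorem, for a prime p not dividing disc(f) the degrees of the irreducible factors of f mod p form the cycle type of an element of G. Factoring f modulo the 37 such primes p <= 173 (skipping 3, 73, 127, which divide the discriminant), each new pattern first appears at: mod 2: f = (x^6 + x^4 + x^3 + x + 1), pattern 6; mod 7: f = (x^3 + 3x^2 + 4)(x^3 + 3x^2 + 5x + 2), pattern 3+3; mod 17: f = (x^2 + 3x + 1)(x^2 + 8x + 4)(x^2 + 12x + 13), pattern 2+2+2; mod 19: f = (x + 1)(x + 4)(x + 5)(x + 6)(x + 11)(x + 17), pattern 1+1+1+1+1+1. No other pattern occurs in this range, so the set of observed cycle types is {6, 3+3, 2+2+2, 1+1+1+1+1+1}. The candidates containing elements of all these cycle types are C_6 (6T1) of order 6, D_6 (6T3) of order 12, C_3 x S_3 (6T5) of order 18, A_4 x C_2 (6T6) of order 24, S_3 x S_3 (6T9) of order 36, S_4 x C_2 (6T11) of order 48, (S_3 x S_3) : C_2 (6T13) of order 72, PGL(2,5) (6T14) of order 120, S_6 (6T16) of order 720; the others are excluded. The observed types are precisely the cycle types that occur in C_6 (6T1). Each of the other remaining candidates has further cycle types, and by the Chebotarev density theorem the matching factorization patterns would occur for a proportion of primes equal to their share of the group: D_6 (6T3) additionally contains elements of type 2+2+1+1 (3 of its 12 elements, about 25% of primes); C_3 x S_3 (6T5) additionally contains elements of type 3+1+1+1 (4 of its 18 elements, about 22% of primes); A_4 x C_2 (6T6) additionally contains elements of type 2+2+1+1, 2+1+1+1+1 (6 of its 24 elements, about 25% of primes); S_3 x S_3 (6T9) additionally contains elements of type 3+1+1+1, 2+2+1+1 (13 of its 36 elements, about 36% of primes); S_4 x C_2 (6T11) additionally contains elements of type 4+2, 4+1+1, 2+2+1+1, 2+1+1+1+1 (24 of its 48 elements, about 50% of primes); (S_3 x S_3) : C_2 (6T13) additionally contains elements of type 4+2, 3+2+1, 3+1+1+1, 2+2+1+1, 2+1+1+1+1 (49 of its 72 elements, about 68% of primes); PGL(2,5) (6T14) additionally contains elements of type 5+1, 4+1+1, 2+2+1+1 (69 of its 120 elements, about 58% of primes); S_6 (6T16) additionally contains elements of type 5+1, 4+2, 4+1+1, 3+2+1, 3+1+1+1, 2+2+1+1, 2+1+1+1+1 (544 of its 720 elements, about 76% of primes). None of the 37 primes tested shows any such pattern (for each of these groups the chance of that is below 10^-4), which rules them out. Hence G = C_6 (6T1), of order 6. The Galois group C_6 (6T1) has order 6, so the splitting field has degree 6 over Q.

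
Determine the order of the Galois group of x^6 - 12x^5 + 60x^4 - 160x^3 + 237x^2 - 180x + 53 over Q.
The degree of the splitting field over Q equals the order of the Galois group, so first determine the group. The polynomial f is an irreducible sextic over Q, so G = Gal(f/Q) is one of the 16 transitive subgroups 6T1, ..., 6T16 of S_6. The discriminant of f is -419904, which is not a perfect square, so G is not contained in A_6. The transitive groups of degree 6 not contained in A_6 are: C_6 (6T1, order 6), S_3 (6T2, order 6), D_6 (6T3, order 12), C_3 x S_3 (6T5, order 18), A_4 x C_2 (6T6, order 24), S_4 (6T8, order 24), S_3 x S_3 (6T9, order 36), S_4 x C_2 (6T11, order 48), (S_3 x S_3) : C_2 (6T13, order 72), PGL(2,5) (6T14, order 120), S_6 (6T16, order 720). By Dedekind's theorem, for a prime p not dividing disc(f) the degrees of the irreducible factors of f mod p form the cycle type of an element of G. Factoring f modulo the 33 such primes p <= 149 (skipping 2, 3, which divide the discriminant), each new pattern first appears at: mod 5: f = (x^3 + x^2 + x + 4)(x^3 + 2x^2 + 2x + 2), pattern 3+3; mod 7: f = (x^6 + 2x^5 + 4x^4 + x^3 + 6x^2 + 2x + 4), pattern 6; mod 17: f = (x + 6)(x + 7)(x^2 + 13x + 7)(x^2 + 13x + 14), pattern 2+2+1+1; mod 19: f = (x + 1)(x + 6)(x + 9)(x + 14)(x^2 + 15x + 1), pattern 2+1+1+1+1; mod 71: f = (x^2 + 67x + 20)(x^2 + 67x + 29)(x^2 + 67x + 34), pattern 2+2+2. No other pattern occurs in this range, so the set of observed cycle types is {3+3, 6, 2+2+1+1, 2+1+1+1+1, 2+2+2}. The candidates containing elements of all these cycle types are A_4 x C_2 (6T6) of order 24, S_4 x C_2 (6T11) of order 48, (S_3 x S_3) : C_2 (6T13) of order 72, S_6 (6T16) of order 720; the others are excluded. The observed types are precisely the cycle types that occur in A_4 x C_2 (6T6) (apart from the identity). Each of the other remaining candidates has further cycle types, and by the Chebotarev density theorem the matching factorization patterns would occur for a proportion of primes equal to their share of the group: S_4 x C_2 (6T11) additionally contains elements of type 4+2, 4+1+1 (12 of its 48 elements, about 25% of primes); (S_3 x S_3) : C_2 (6T13) additionally contains elements of type 4+2, 3+2+1, 3+1+1+1 (34 of its 72 elements, about 47% of primes); S_6 (6T16) additionally contains elements of type 5+1, 4+2, 4+1+1, 3+2+1, 3+1+1+1 (484 of its 720 elements, about 67% of primes). None of the 33 primes tested shows any such pattern (for each of these groups the chance of that is below 10^-4), which rules them out. Hence G = A_4 x C_2 (6T6), of order 24. The Galois group A_4 x C_2 (6T6) has order 24, so the splitting field has degree 24 over Q.

24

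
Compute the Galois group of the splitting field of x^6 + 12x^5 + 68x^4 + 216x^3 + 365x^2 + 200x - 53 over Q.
6T7: S_4

The polynomial f is an irreducible sextic over Q, so G = Gal(f/Q) is one of the 16 transitive subgroups 6T1, ..., 6T16 of S_6. The discriminant of f is 2046918914580544 = 45242888^2, a perfect square, so G is contained in A_6. The transitive groups of degree 6 contained in A_6 are: A_4 (6T4, order 12), S_4 (6T7, order 24), (C_3 x C_3) : C_4 (6T10, order 36), PSL(2,5) (6T12, order 60), A_6 (6T15, order 360). By Dedekind's theorem, for a prime p not dividing disc(f) the degrees of the irreducible factors of f mod p form the cycle type of an element of G. Factoring f modulo the 79 such primes p <= 419 (skipping 2, 31, which divide the discriminant), each new pattern first appears at: mod 3: f = (x^2 + 2x + 2)(x^4 + x^3 + x^2 + 2x + 2), pattern 4+2; mod 5: f = (x^3 + 2x + 4)(x^3 + 2x^2 + x + 3), pattern 3+3; mod 11: f = (x + 3)(x + 9)(x^2 + 4x + 8)(x^2 + 7x + 5), pattern 2+2+1+1; mod 67: f = (x + 17)(x + 39)(x + 48)(x + 54)(x + 59)(x + 63), pattern 1+1+1+1+1+1. No other pattern occurs in this range, so the set of observed cycle types is {4+2, 3+3, 2+2+1+1, 1+1+1+1+1+1}. The candidates containing elements of all these cycle types are S_4 (6T7) of order 24, (C_3 x C_3) : C_4 (6T10) of order 36, A_6 (6T15) of order 360; the others are excluded. The observed types are precisely the cycle types that occur in S_4 (6T7). Each of the other remaining candidates has further cycle types, and by the Chebotarev density theorem the matching factorization patterns would occur for a proportion of primes equal to their share of the group: (C_3 x C_3) : C_4 (6T10) additionally contains elements of type 3+1+1+1 (4 of its 36 elements, about 11% of primes); A_6 (6T15) additionally contains elements of type 5+1, 3+1+1+1 (184 of its 360 elements, about 51% of primes). None of the 79 primes tested shows any such pattern (for each of these groups the chance of that is below 10^-4), which rules them out. Hence G = S_4 (6T7), of order 24.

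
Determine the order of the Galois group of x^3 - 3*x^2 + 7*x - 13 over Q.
The degree of the splitting field over Q equals the order of the Galois group, so first determine the group. The polynomial is an irreducible cubic over Q and its discriminant is -1984, which is not a perfect square. For an irreducible cubic, a non-square discriminant gives Galois group S_3. The Galois group S_3 (3T2) has order 6, so the splitting field has degree 6 over Q.

6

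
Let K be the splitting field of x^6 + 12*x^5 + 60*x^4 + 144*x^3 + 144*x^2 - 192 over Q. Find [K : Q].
36

The degree of the splitting field over Q equals the order of the Galois group, so first determine the group. The polynomial f is an irreducible sextic over Q, so G = Gal(f/Q) is one of the 16 transitive subgroups 6T1, ..., 6T16 of S_6. The discriminant of f is 5410421842378752, which is not a perfect square, so G is not contained in A_6. The transitive groups of degree 6 not contained in A_6 are: C_6 (6T1, order 6), S_3 (6T2, order 6), D_6 (6T3, order 12), C_3 x S_3 (6T5, order 18), A_4 x C_2 (6T6, order 24), S_4 (6T8, order 24), S_3 x S_3 (6T9, order 36), S_4 x C_2 (6T11, order 48), (S_3 x S_3) : C_2 (6T13, order 72), PGL(2,5) (6T14, order 120), S_6 (6T16, order 720). By Dedekind's theorem, for a prime p not dividing disc(f) the degrees of the irreducible factors of f mod p form the cycle type of an element of G. Factoring f modulo the 23 such primes p <= 97 (skipping 2, 3, which divide the discriminant), each new pattern first appears at: mod 5: f = (x^6 + 2x^5 + 4x^3 + 4x^2 + 3), pattern 6; mod 11: f = (x + 1)(x + 8)(x^2 + 5x + 7)(x^2 + 9x + 6), pattern 2+2+1+1; mod 13: f = (x + 1)(x + 6)(x + 12)(x^3 + 6x^2 + 12x + 6), pattern 3+1+1+1; mod 31: f = (x^2 + x + 13)(x^2 + 20x + 8)(x^2 + 22x + 22), pattern 2+2+2; mod 97: f = (x^3 + 6x^2 + 12x + 17)(x^3 + 6x^2 + 12x + 80), pattern 3+3. No other pattern occurs in this range, so the set of observed cycle types is {6, 2+2+1+1, 3+1+1+1, 2+2+2, 3+3}. The candidates containing elements of all these cycle types are S_3 x S_3 (6T9) of order 36, (S_3 x S_3) : C_2 (6T13) of order 72, S_6 (6T16) of order 720; the others are excluded. The observed types are precisely the cycle types that occur in S_3 x S_3 (6T9) (apart from the identity). Each of the other remaining candidates has further cycle types, and by the Chebotarev density theorem the matching factorization patterns would occur for a proportion of primes equal to their share of the group: (S_3 x S_3) : C_2 (6T13) additionally contains elements of type 4+2, 3+2+1, 2+1+1+1+1 (36 of its 72 elements, about 50% of primes); S_6 (6T16) additionally contains elements of type 5+1, 4+2, 4+1+1, 3+2+1, 2+1+1+1+1 (459 of its 720 elements, about 64% of primes). None of the 23 primes tested shows any such pattern (for each of these groups the chance of that is below 10^-4), which rules them out. Hence G = S_3 x S_3 (6T9), of order 36. The Galois group S_3 x S_3 (6T9) has order 36, so the splitting field has degree 36 over Q.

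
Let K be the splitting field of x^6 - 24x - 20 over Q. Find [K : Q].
The degree of the splitting field over Q equals the order of the Galois group, so first determine the group. The polynomial f is an irreducible sextic over Q, so G = Gal(f/Q) is one of the 16 transitive subgroups 6T1, ..., 6T16 of S_6. The discriminant of f is 746496000000 = 864000^2, a perfect square, so G is contained in A_6. The transitive groups of degree 6 contained in A_6 are: A_4 (6T4, order 12), S_4 (6T7, order 24), (C_3 x C_3) : C_4 (6T10, order 36), PSL(2,5) (6T12, order 60), A_6 (6T15, order 360). By Dedekind's theorem, for a prime p not dividing disc(f) the degrees of the irreducible factors of f mod p form the cycle type of an element of G. Factoring f modulo the 6 such primes p <= 23 (skipping 2, 3, 5, which divide the discriminant), each new pattern first appears at: mod 7: f = (x + 4)(x^5 + 3x^4 + 2x^3 + 6x^2 + 4x + 2), pattern 5+1; mod 23: f = (x + 2)(x + 11)(x + 16)(x^3 + 17x^2 + 13x + 7), pattern 3+1+1+1. No other pattern occurs in this range, so the set of observed cycle types is {5+1, 3+1+1+1}. Among the candidates above, the only group containing elements of all these cycle types is A_6 (6T15) — each of A_4 (6T4), S_4 (6T7), (C_3 x C_3) : C_4 (6T10), PSL(2,5) (6T12) lacks at least one of them. Hence G = A_6 (6T15), of order 360. The Galois group A_6 (6T15) has order 360, so the splitting field has degree 360 over Q.

360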